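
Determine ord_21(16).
Powers of 16 mod 21: 16^1≡16, 16^2≡4, 16^3≡1. ord_21(16) = 3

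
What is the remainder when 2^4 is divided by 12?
2^{4} = 16 ≡ 4 mod 12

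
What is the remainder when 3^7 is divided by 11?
By repeated squaring mod 11: 3^{1}≡3, 3^{2}≡9, 3^{4}≡4. Then 3^{7} = 3^{4+2+1} ≡ 4 × 9 × 3 ≡ 9 mod 11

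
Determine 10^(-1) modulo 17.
Since 17 is prime, by Fermat 10^(-1) ≡ 10^{15} ≡ 12 (mod 17). Verify: 10 × 12 = 120 ≡ 1 (mod 17)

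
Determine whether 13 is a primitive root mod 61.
13^{3} ≡ 1 (mod 61) and 3 < 60, so ord_61(13) = 3 ≠ 60 and 13 is not a primitive root.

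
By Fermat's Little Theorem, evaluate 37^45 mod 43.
By Fermat: 37^{42} ≡ 1 mod 43. So 37^{45} = 37^{42} · 37^{3} ≡ 37^{3} ≡ 42 mod 43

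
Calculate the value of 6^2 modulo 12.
6^{2} = 36 ≡ 0 mod 12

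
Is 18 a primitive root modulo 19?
18^{2} ≡ 1 (mod 19) and 2 < 18, so ord_19(18) = 2 ≠ 18 and 18 is not a primitive root.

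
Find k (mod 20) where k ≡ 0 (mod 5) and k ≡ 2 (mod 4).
M = 5 × 4 = 20. M₁ = 4, y₁ ≡ 4 (mod 5). M₂ = 5, y₂ ≡ 1 (mod 4). k = 0×4×4 + 2×5×1 ≡ 10 (mod 20)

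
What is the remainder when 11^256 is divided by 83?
Using Fermat: 11^{82} ≡ 1 mod 83. 256 ≡ 10 mod 82. So 11^{256} ≡ 11^{10} ≡ 48 mod 83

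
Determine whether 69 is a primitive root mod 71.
ord_71(69) divides 70. For each prime q|70: 69^{35}≡70, 69^{14}≡54, 69^{10}≡30, none ≡ 1. So 69 has order 70 and is a primitive root mod 71.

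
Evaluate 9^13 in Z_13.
Using Fermat: 9^{12} ≡ 1 (mod 13). 13 ≡ 1 (mod 12). So 9^{13} ≡ 9^{1} ≡ 9 (mod 13)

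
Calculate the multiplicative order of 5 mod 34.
Powers of 5 mod 34: 5^1≡5, 5^2≡25, 5^3≡23, 5^4≡13, 5^5≡31, 5^6≡19, 5^7≡27, 5^8≡33, 5^9≡29, 5^10≡9, 5^11≡11, 5^12≡21, 5^13≡3, 5^14≡15, 5^15≡7, 5^16≡1. ord_34(5) = 16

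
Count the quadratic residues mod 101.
The squaring map on Z_101* is 2-to-1, so there are (100)/2 = 50 QRs.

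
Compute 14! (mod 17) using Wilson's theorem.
(16)! = (14)! × (15) × (16) ≡ -1 (mod 17). So (14)! ≡ -1 × [(16)(15)]^(-1) ≡ 8 (mod 17)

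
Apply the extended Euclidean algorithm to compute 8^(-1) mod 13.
Extended GCD: 8(5) + 13(-3) = 1. So 8^(-1) ≡ 5 (mod 13). Verify: 8 × 5 = 40 ≡ 1 (mod 13)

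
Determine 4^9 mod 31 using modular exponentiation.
By repeated squaring (mod 31): 4^{1}≡4, 4^{2}≡16, 4^{4}≡8, 4^{8}≡2. Then 4^{9} = 4^{8+1} ≡ 2 × 4 ≡ 8 (mod 31)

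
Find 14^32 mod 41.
By repeated squaring mod 41: 14^{1}≡14, 14^{2}≡32, 14^{4}≡40, 14^{8}≡1, 14^{16}≡1, 14^{32}≡1. So 14^{32} ≡ 1 mod 41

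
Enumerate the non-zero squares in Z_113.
Quadratic residues modulo 113: {1, 2, 4, 7, 8, 9, 11, 13, 14, 15, 16, 18, 22, 25, 26, 28, 30, 31, 32, 36, 41, 44, 49, 50, 51, 52, 53, 56, 57, 60, 61, 62, 63, 64, 69, 72, 77, 81, 82, 83, 85, 87, 88, 91, 95, 97, 98, 99, 100, 102, 104, 105, 106, 109, 111, 112}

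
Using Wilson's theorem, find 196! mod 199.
(198)! = (196)! × (197) × (198) ≡ -1 (mod 199). So (196)! ≡ -1 × [(198)(197)]^(-1) ≡ 99 (mod 199)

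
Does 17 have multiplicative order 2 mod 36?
Powers of 17 mod 36: 17^1≡17, 17^2≡1. First k with 17^k≡1 is k=2. Yes, ord_36(17) = 2.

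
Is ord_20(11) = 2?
Powers of 11 mod 20: 11^1≡11, 11^2≡1. First k with 11^k≡1 is k=2. Yes, ord_20(11) = 2.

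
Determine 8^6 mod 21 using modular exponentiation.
By repeated squaring mod 21: 8^{1}≡8, 8^{2}≡1, 8^{4}≡1. Then 8^{6} = 8^{4+2} ≡ 1 × 1 ≡ 1 mod 21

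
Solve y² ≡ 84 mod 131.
The square roots of 84 mod 131 are 52 and 79. Verify: 52² = 2704 ≡ 84 mod 131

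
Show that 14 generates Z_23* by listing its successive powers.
14^1, 14^2, ..., 14^{22} mod 23: [14, 12, 7, 6, 15, 3, 19, 13, 21, 18, 22, 9, 11, 16, 17, 8, 20, 4, 10, 2, 5, 1]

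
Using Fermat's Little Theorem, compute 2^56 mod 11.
By Fermat: 2^{10} ≡ 1 (mod 11). 56 = 5×10 + 6. So 2^{56} ≡ 2^{6} ≡ 9 (mod 11)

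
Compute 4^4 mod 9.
4^{4} = 256 ≡ 4 mod 9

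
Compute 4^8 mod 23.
By repeated squaring (mod 23): 4^{1}≡4, 4^{2}≡16, 4^{4}≡3, 4^{8}≡9. So 4^{8} ≡ 9 (mod 23)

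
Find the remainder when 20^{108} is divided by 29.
By Fermat: 20^{28} ≡ 1 (mod 29). 108 = 3×28 + 24. So 20^{108} ≡ 20^{24} ≡ 25 (mod 29)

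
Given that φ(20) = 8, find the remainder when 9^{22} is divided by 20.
By Euler: 9^{8} ≡ 1 (mod 20) since gcd(9, 20) = 1. 22 = 2×8 + 6. So 9^{22} ≡ 9^{6} ≡ 1 (mod 20)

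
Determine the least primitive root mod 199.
g = 3. For each prime q|198: 3^{99}≡198, 3^{66}≡106, 3^{18}≡125, none ≡ 1, so ord_199(3) = 198 and 3 is a primitive root.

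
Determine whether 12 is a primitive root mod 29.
12^{4} ≡ 1 (mod 29) and 4 < 28, so ord_29(12) = 4 ≠ 28 and 12 is not a primitive root.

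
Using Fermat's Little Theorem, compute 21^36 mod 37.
By Fermat's Little Theorem, 21^{36} ≡ 1 mod 37 since 37 is prime and gcd(21, 37) = 1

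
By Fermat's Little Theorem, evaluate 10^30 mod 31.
By Fermat's Little Theorem, 10^{30} ≡ 1 mod 31 since 31 is prime and gcd(10, 31) = 1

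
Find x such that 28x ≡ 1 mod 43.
Since 43 is prime, by Fermat 28^(-1) ≡ 28^{41} ≡ 20 mod 43. Verify: 28 × 20 = 560 ≡ 1 mod 43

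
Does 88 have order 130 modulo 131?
ord_131(88) divides 130. For each prime q|130: 88^{65}≡130, 88^{26}≡89, 88^{10}≡99, none ≡ 1. So 88 has order 130 and is a primitive root mod 131.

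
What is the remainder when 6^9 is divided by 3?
By repeated squaring mod 3: 6^{1}≡0, 6^{2}≡0, 6^{4}≡0, 6^{8}≡0. Then 6^{9} = 6^{8+1} ≡ 0 × 0 ≡ 0 mod 3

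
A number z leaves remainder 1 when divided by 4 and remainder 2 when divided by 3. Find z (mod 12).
M = 4 × 3 = 12. M₁ = 3, y₁ ≡ 3 (mod 4). M₂ = 4, y₂ ≡ 1 (mod 3). z = 1×3×3 + 2×4×1 ≡ 5 (mod 12)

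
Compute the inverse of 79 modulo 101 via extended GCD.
Extended GCD: 79(-23) + 101(18) = 1. So 79^(-1) ≡ -23 ≡ 78 (mod 101). Verify: 79 × 78 = 6162 ≡ 1 (mod 101)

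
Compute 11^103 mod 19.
Using Fermat: 11^{18} ≡ 1 mod 19. 103 ≡ 13 mod 18. So 11^{103} ≡ 11^{13} ≡ 11 mod 19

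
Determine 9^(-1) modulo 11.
Since 11 is prime, by Fermat 9^(-1) ≡ 9^{9} ≡ 5 (mod 11). Verify: 9 × 5 = 45 ≡ 1 (mod 11)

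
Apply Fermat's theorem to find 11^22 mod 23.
By Fermat's Little Theorem, 11^{22} ≡ 1 mod 23 since 23 is prime and gcd(11, 23) = 1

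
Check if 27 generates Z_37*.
27^{6} ≡ 1 (mod 37) and 6 < 36, so ord_37(27) = 6 ≠ 36 and 27 is not a primitive root.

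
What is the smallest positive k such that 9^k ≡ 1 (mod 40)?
Powers of 9 mod 40: 9^1≡9, 9^2≡1. ord_40(9) = 2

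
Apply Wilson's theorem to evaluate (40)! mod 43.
(42)! = (40)! × (41) × (42) ≡ -1 mod 43. So (40)! ≡ -1 × [(42)(41)]^(-1) ≡ 21 mod 43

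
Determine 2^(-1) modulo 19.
Since 19 is prime, by Fermat 2^(-1) ≡ 2^{17} ≡ 10 mod 19. Verify: 2 × 10 = 20 ≡ 1 mod 19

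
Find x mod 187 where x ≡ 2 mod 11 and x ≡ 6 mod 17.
M = 11 × 17 = 187. M₁ = 17, y₁ ≡ 2 mod 11. M₂ = 11, y₂ ≡ 14 mod 17. x = 2×17×2 + 6×11×14 ≡ 57 mod 187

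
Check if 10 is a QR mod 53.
By Euler's criterion: 10^{26} ≡ 1 mod 53. Since this equals 1, 10 is a QR.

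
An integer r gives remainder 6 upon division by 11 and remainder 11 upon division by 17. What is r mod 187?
M = 11 × 17 = 187. M₁ = 17, y₁ ≡ 2 mod 11. M₂ = 11, y₂ ≡ 14 mod 17. r = 6×17×2 + 11×11×14 ≡ 28 mod 187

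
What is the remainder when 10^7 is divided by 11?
By repeated squaring mod 11: 10^{1}≡10, 10^{2}≡1, 10^{4}≡1. Then 10^{7} = 10^{4+2+1} ≡ 1 × 1 × 10 ≡ 10 mod 11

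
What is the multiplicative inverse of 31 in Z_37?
Since 37 is prime, by Fermat 31^(-1) ≡ 31^{35} ≡ 6 mod 37. Verify: 31 × 6 = 186 ≡ 1 mod 37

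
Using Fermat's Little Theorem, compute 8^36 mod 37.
By Fermat's Little Theorem, 8^{36} ≡ 1 mod 37 since 37 is prime and gcd(8, 37) = 1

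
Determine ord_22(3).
Powers of 3 mod 22: 3^1≡3, 3^2≡9, 3^3≡5, 3^4≡15, 3^5≡1. Order = 5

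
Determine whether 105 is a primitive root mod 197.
105^{49} ≡ 1 mod 197 and 49 < 196, so ord_197(105) = 49 ≠ 196 and 105 is not a primitive root.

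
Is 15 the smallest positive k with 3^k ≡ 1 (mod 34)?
Powers of 3 mod 34: 3^1≡3, 3^2≡9, 3^3≡27, 3^4≡13, 3^5≡5, 3^6≡15, 3^7≡11, 3^8≡33, 3^9≡31, 3^10≡25, 3^11≡7, 3^12≡21, 3^13≡29, 3^14≡19, 3^15≡23, 3^16≡1. 3^15≡23≢1, so ord ≠ 15. No, the actual order is 16.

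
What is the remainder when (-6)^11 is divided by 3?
By repeated squaring (mod 3): (-6)^{1}≡0, (-6)^{2}≡0, (-6)^{4}≡0, (-6)^{8}≡0. Then (-6)^{11} = (-6)^{8+2+1} ≡ 0 × 0 × 0 ≡ 0 (mod 3)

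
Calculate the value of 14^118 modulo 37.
Using Fermat: 14^{36} ≡ 1 (mod 37). 118 ≡ 10 (mod 36). So 14^{118} ≡ 14^{10} ≡ 27 (mod 37)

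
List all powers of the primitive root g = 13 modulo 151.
13^1, 13^2, ..., 13^{150} mod 151: [13, 18, 83, 22, 135, 94, 14, 31, 101, 105, 6, 78, 108, 45, 132, 55, 111, 84, 35, 2, 26, 36, 15, 44, 119, 37, 28, 62, 51, 59, 12, 5, 65, 90, 113, 110, 71, 17, 70, 4, 52, 72, 30, 88, 87, 74, 56, 124, 102, 118, 24, 10, 130, 29, 75, 69, 142, 34, 140, 8, 104, 144, 60, 25, 23, 148, 112, 97, 53, 85, 48, 20, 109, 58, 150, 138, 133, 68, 129, 16, 57, 137, 120, 50, 46, 145, 73, 43, 106, 19, 96, 40, 67, 116, 149, 125, 115, 136, 107, 32, 114, 123, 89, 100, 92, 139, 146, 86, 61, 38, 41, 80, 134, 81, 147, 99, 79, 121, 63, 64, 77, 95, 27, 49, 33, 127, 141, 21, 122, 76, 82, 9, 117, 11, 143, 47, 7, 91, 126, 128, 3, 39, 54, 98, 66, 103, 131, 42, 93, 1]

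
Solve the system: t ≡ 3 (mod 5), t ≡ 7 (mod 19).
M = 5 × 19 = 95. M₁ = 19, y₁ ≡ 4 (mod 5). M₂ = 5, y₂ ≡ 4 (mod 19). t = 3×19×4 + 7×5×4 ≡ 83 (mod 95)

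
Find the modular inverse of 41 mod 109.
Since 109 is prime, by Fermat 41^(-1) ≡ 41^{107} ≡ 8 mod 109. Verify: 41 × 8 = 328 ≡ 1 mod 109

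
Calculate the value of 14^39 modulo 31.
Using Fermat: 14^{30} ≡ 1 (mod 31). 39 ≡ 9 (mod 30). So 14^{39} ≡ 14^{9} ≡ 4 (mod 31)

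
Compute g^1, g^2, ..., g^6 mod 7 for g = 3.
3^1, 3^2, ..., 3^{6} mod 7: [3, 2, 6, 4, 5, 1]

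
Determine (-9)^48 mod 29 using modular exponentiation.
Using Fermat: (-9)^{28} ≡ 1 (mod 29). 48 ≡ 20 (mod 28). So (-9)^{48} ≡ (-9)^{20} ≡ 16 (mod 29)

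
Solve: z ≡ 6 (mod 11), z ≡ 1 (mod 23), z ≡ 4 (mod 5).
M = 11 × 23 × 5 = 1265. M₁ = 115, y₁ ≡ 9 (mod 11). M₂ = 55, y₂ ≡ 18 (mod 23). M₃ = 253, y₃ ≡ 2 (mod 5). z = 6×115×9 + 1×55×18 + 4×253×2 ≡ 369 (mod 1265)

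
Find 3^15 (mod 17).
By repeated squaring (mod 17): 3^{1}≡3, 3^{2}≡9, 3^{4}≡13, 3^{8}≡16. Then 3^{15} = 3^{8+4+2+1} ≡ 16 × 13 × 9 × 3 ≡ 6 (mod 17)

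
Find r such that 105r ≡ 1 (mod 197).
Since 197 is prime, by Fermat 105^(-1) ≡ 105^{195} ≡ 182 (mod 197). Verify: 105 × 182 = 19110 ≡ 1 (mod 197)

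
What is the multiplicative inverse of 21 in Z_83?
Since 83 is prime, by Fermat 21^(-1) ≡ 21^{81} ≡ 4 mod 83. Verify: 21 × 4 = 84 ≡ 1 mod 83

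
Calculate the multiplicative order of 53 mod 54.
Powers of 53 mod 54: 53^1≡53, 53^2≡1. ord_54(53) = 2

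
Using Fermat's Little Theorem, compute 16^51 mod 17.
By Fermat: 16^{16} ≡ 1 (mod 17). 51 = 3×16 + 3. So 16^{51} ≡ 16^{3} ≡ 16 (mod 17)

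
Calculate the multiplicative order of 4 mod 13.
Powers of 4 mod 13: 4^1≡4, 4^2≡3, 4^3≡12, 4^4≡9, 4^5≡10, 4^6≡1. So the order of 4 is 6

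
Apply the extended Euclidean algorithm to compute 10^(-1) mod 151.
Extended GCD: 10(-15) + 151(1) = 1. So 10^(-1) ≡ -15 ≡ 136 (mod 151). Verify: 10 × 136 = 1360 ≡ 1 (mod 151)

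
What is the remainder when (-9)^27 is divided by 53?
By repeated squaring (mod 53): (-9)^{1}≡44, (-9)^{2}≡28, (-9)^{4}≡42, (-9)^{8}≡15, (-9)^{16}≡13. Then (-9)^{27} = (-9)^{16+8+2+1} ≡ 13 × 15 × 28 × 44 ≡ 44 (mod 53)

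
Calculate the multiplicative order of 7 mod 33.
Powers of 7 mod 33: 7^1≡7, 7^2≡16, 7^3≡13, 7^4≡25, 7^5≡10, 7^6≡4, 7^7≡28, 7^8≡31, 7^9≡19, 7^10≡1. Order = 10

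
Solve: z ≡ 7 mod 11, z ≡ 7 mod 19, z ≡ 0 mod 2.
M = 11 × 19 × 2 = 418. M₁ = 38, y₁ ≡ 9 mod 11. M₂ = 22, y₂ ≡ 13 mod 19. M₃ = 209, y₃ ≡ 1 mod 2. z = 7×38×9 + 7×22×13 + 0×209×1 ≡ 216 mod 418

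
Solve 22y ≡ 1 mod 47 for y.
Since 47 is prime, by Fermat 22^(-1) ≡ 22^{45} ≡ 15 mod 47. Verify: 22 × 15 = 330 ≡ 1 mod 47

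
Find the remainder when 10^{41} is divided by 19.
By Fermat: 10^{18} ≡ 1 mod 19. 41 = 2×18 + 5. So 10^{41} ≡ 10^{5} ≡ 3 mod 19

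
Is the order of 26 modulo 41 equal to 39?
Powers of 26 mod 41: 26^1≡26, 26^2≡20, 26^3≡28, 26^4≡31, 26^5≡27, 26^6≡5, 26^7≡7, 26^8≡18, 26^9≡17, 26^10≡32, 26^11≡12, 26^12≡25, 26^13≡35, 26^14≡8, 26^15≡3, 26^16≡37, 26^17≡19, 26^18≡2, 26^19≡11, 26^20≡40, 26^21≡15, 26^22≡21, 26^23≡13, 26^24≡10, 26^25≡14, 26^26≡36, 26^27≡34, 26^28≡23, 26^29≡24, 26^30≡9, 26^31≡29, 26^32≡16, 26^33≡6, 26^34≡33, 26^35≡38, 26^36≡4, 26^37≡22, 26^38≡39, 26^39≡30, 26^40≡1. 26^39≡30≢1, so ord ≠ 39. No, the actual order is 40.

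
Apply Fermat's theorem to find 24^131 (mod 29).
By Fermat: 24^{28} ≡ 1 (mod 29). 131 = 4×28 + 19. So 24^{131} ≡ 24^{19} ≡ 7 (mod 29)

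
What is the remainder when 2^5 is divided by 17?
By repeated squaring (mod 17): 2^{1}≡2, 2^{2}≡4, 2^{4}≡16. Then 2^{5} = 2^{4+1} ≡ 16 × 2 ≡ 15 (mod 17)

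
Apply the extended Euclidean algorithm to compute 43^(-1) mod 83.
Extended GCD: 43(-27) + 83(14) = 1. So 43^(-1) ≡ -27 ≡ 56 (mod 83). Verify: 43 × 56 = 2408 ≡ 1 (mod 83)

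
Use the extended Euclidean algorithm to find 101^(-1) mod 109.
Extended GCD: 101(-41) + 109(38) = 1. So 101^(-1) ≡ -41 ≡ 68 mod 109. Verify: 101 × 68 = 6868 ≡ 1 mod 109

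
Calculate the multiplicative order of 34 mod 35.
Powers of 34 mod 35: 34^1≡34, 34^2≡1. So the order of 34 is 2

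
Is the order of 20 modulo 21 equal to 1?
Powers of 20 mod 21: 20^1≡20, 20^2≡1. 20^1≡20≢1, so ord ≠ 1. No, the actual order is 2.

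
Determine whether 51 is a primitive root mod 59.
51^{29} ≡ 1 (mod 59) and 29 < 58, so ord_59(51) = 29 ≠ 58 and 51 is not a primitive root.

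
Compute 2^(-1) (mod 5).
Since 5 is prime, by Fermat 2^(-1) ≡ 2^{3} ≡ 3 (mod 5). Verify: 2 × 3 = 6 ≡ 1 (mod 5)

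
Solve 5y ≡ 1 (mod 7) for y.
Since 7 is prime, by Fermat 5^(-1) ≡ 5^{5} ≡ 3 (mod 7). Verify: 5 × 3 = 15 ≡ 1 (mod 7)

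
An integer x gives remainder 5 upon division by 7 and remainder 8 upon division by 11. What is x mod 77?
M = 7 × 11 = 77. M₁ = 11, y₁ ≡ 2 mod 7. M₂ = 7, y₂ ≡ 8 mod 11. x = 5×11×2 + 8×7×8 ≡ 19 mod 77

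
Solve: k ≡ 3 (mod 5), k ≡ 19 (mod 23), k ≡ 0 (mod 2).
M = 5 × 23 × 2 = 230. M₁ = 46, y₁ ≡ 1 (mod 5). M₂ = 10, y₂ ≡ 7 (mod 23). M₃ = 115, y₃ ≡ 1 (mod 2). k = 3×46×1 + 19×10×7 + 0×115×1 ≡ 88 (mod 230)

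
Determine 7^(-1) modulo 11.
Since 11 is prime, by Fermat 7^(-1) ≡ 7^{9} ≡ 8 (mod 11). Verify: 7 × 8 = 56 ≡ 1 (mod 11)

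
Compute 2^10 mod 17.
By repeated squaring mod 17: 2^{1}≡2, 2^{2}≡4, 2^{4}≡16, 2^{8}≡1. Then 2^{10} = 2^{8+2} ≡ 1 × 4 ≡ 4 mod 17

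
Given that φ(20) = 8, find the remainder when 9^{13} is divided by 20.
By Euler: 9^{8} ≡ 1 mod 20 since gcd(9, 20) = 1. 13 = 1×8 + 5. So 9^{13} ≡ 9^{5} ≡ 9 mod 20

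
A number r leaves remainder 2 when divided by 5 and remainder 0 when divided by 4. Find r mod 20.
M = 5 × 4 = 20. M₁ = 4, y₁ ≡ 4 mod 5. M₂ = 5, y₂ ≡ 1 mod 4. r = 2×4×4 + 0×5×1 ≡ 12 mod 20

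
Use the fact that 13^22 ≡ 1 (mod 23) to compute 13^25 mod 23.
By Fermat: 13^{22} ≡ 1 (mod 23). So 13^{25} = 13^{22} · 13^{3} ≡ 13^{3} ≡ 12 (mod 23)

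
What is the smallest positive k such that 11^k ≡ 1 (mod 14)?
Powers of 11 mod 14: 11^1≡11, 11^2≡9, 11^3≡1. So the order of 11 is 3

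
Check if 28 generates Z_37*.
28^{18} ≡ 1 mod 37 and 18 < 36, so ord_37(28) = 18 ≠ 36 and 28 is not a primitive root.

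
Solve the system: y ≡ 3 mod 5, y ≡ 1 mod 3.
M = 5 × 3 = 15. M₁ = 3, y₁ ≡ 2 mod 5. M₂ = 5, y₂ ≡ 2 mod 3. y = 3×3×2 + 1×5×2 ≡ 13 mod 15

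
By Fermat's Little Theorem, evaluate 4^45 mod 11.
By Fermat: 4^{10} ≡ 1 mod 11. 45 = 4×10 + 5. So 4^{45} ≡ 4^{5} ≡ 1 mod 11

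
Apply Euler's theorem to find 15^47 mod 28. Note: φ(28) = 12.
By Euler: 15^{12} ≡ 1 mod 28 since gcd(15, 28) = 1. 47 = 3×12 + 11. So 15^{47} ≡ 15^{11} ≡ 15 mod 28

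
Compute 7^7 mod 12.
By repeated squaring (mod 12): 7^{1}≡7, 7^{2}≡1, 7^{4}≡1. Then 7^{7} = 7^{4+2+1} ≡ 1 × 1 × 7 ≡ 7 (mod 12)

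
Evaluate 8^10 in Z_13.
By repeated squaring mod 13: 8^{1}≡8, 8^{2}≡12, 8^{4}≡1, 8^{8}≡1. Then 8^{10} = 8^{8+2} ≡ 1 × 12 ≡ 12 mod 13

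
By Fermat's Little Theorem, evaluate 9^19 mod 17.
By Fermat: 9^{16} ≡ 1 mod 17. So 9^{19} = 9^{16} · 9^{3} ≡ 9^{3} ≡ 15 mod 17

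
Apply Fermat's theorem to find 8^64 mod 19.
By Fermat: 8^{18} ≡ 1 mod 19. 64 = 3×18 + 10. So 8^{64} ≡ 8^{10} ≡ 11 mod 19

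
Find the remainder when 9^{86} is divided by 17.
By Fermat: 9^{16} ≡ 1 mod 17. 86 = 5×16 + 6. So 9^{86} ≡ 9^{6} ≡ 4 mod 17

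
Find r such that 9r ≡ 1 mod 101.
Since 101 is prime, by Fermat 9^(-1) ≡ 9^{99} ≡ 45 mod 101. Verify: 9 × 45 = 405 ≡ 1 mod 101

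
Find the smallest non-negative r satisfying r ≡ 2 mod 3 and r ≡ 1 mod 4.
M = 3 × 4 = 12. M₁ = 4, y₁ ≡ 1 mod 3. M₂ = 3, y₂ ≡ 3 mod 4. r = 2×4×1 + 1×3×3 ≡ 5 mod 12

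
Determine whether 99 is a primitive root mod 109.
ord_109(99) divides 108. For each prime q|108: 99^{54}≡108, 99^{36}≡63, none ≡ 1. So 99 has order 108 and is a primitive root mod 109.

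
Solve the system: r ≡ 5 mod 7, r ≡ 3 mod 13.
M = 7 × 13 = 91. M₁ = 13, y₁ ≡ 6 mod 7. M₂ = 7, y₂ ≡ 2 mod 13. r = 5×13×6 + 3×7×2 ≡ 68 mod 91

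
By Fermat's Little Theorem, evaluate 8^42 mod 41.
By Fermat: 8^{40} ≡ 1 (mod 41). So 8^{42} = 8^{40} · 8^{2} ≡ 8^{2} ≡ 23 (mod 41)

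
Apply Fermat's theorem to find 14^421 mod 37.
By Fermat: 14^{36} ≡ 1 mod 37. 421 ≡ 25 mod 36. So 14^{421} ≡ 14^{25} ≡ 14 mod 37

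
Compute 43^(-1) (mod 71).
Since 71 is prime, by Fermat 43^(-1) ≡ 43^{69} ≡ 38 (mod 71). Verify: 43 × 38 = 1634 ≡ 1 (mod 71)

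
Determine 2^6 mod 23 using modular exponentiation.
By repeated squaring mod 23: 2^{1}≡2, 2^{2}≡4, 2^{4}≡16. Then 2^{6} = 2^{4+2} ≡ 16 × 4 ≡ 18 mod 23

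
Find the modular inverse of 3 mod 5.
Since 5 is prime, by Fermat 3^(-1) ≡ 3^{3} ≡ 2 (mod 5). Verify: 3 × 2 = 6 ≡ 1 (mod 5)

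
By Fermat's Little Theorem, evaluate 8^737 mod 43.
By Fermat: 8^{42} ≡ 1 mod 43. 737 ≡ 23 mod 42. So 8^{737} ≡ 8^{23} ≡ 22 mod 43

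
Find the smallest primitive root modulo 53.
g = 2. Powers: [2, 4, 8, 16, 32, 11, ...] generates all 52 non-zero residues.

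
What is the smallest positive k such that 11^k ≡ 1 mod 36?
Powers of 11 mod 36: 11^1≡11, 11^2≡13, 11^3≡35, 11^4≡25, 11^5≡23, 11^6≡1. Order = 6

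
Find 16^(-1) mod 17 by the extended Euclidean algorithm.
Extended GCD: 16(-1) + 17(1) = 1. So 16^(-1) ≡ -1 ≡ 16 mod 17. Verify: 16 × 16 = 256 ≡ 1 mod 17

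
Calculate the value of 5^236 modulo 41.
Using Fermat: 5^{40} ≡ 1 mod 41. 236 ≡ 36 mod 40. So 5^{236} ≡ 5^{36} ≡ 37 mod 41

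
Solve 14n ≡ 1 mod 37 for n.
Since 37 is prime, by Fermat 14^(-1) ≡ 14^{35} ≡ 8 mod 37. Verify: 14 × 8 = 112 ≡ 1 mod 37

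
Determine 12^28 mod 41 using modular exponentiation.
By repeated squaring (mod 41): 12^{1}≡12, 12^{2}≡21, 12^{4}≡31, 12^{8}≡18, 12^{16}≡37. Then 12^{28} = 12^{16+8+4} ≡ 37 × 18 × 31 ≡ 23 (mod 41)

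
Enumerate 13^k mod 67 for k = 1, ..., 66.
13^1, 13^2, ..., 13^{66} mod 67: [13, 35, 53, 19, 46, 62, 2, 26, 3, 39, 38, 25, 57, 4, 52, 6, 11, 9, 50, 47, 8, 37, 12, 22, 18, 33, 27, 16, 7, 24, 44, 36, 66, 54, 32, 14, 48, 21, 5, 65, 41, 64, 28, 29, 42, 10, 63, 15, 61, 56, 58, 17, 20, 59, 30, 55, 45, 49, 34, 40, 51, 60, 43, 23, 31, 1]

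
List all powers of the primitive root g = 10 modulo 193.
10^1, 10^2, ..., 10^{192} mod 193: [10, 100, 35, 157, 26, 67, 91, 138, 29, 97, 5, 50, 114, 175, 13, 130, 142, 69, 111, 145, 99, 25, 57, 184, 103, 65, 71, 131, 152, 169, 146, 109, 125, 92, 148, 129, 132, 162, 76, 181, 73, 151, 159, 46, 74, 161, 66, 81, 38, 187, 133, 172, 176, 23, 37, 177, 33, 137, 19, 190, 163, 86, 88, 108, 115, 185, 113, 165, 106, 95, 178, 43, 44, 54, 154, 189, 153, 179, 53, 144, 89, 118, 22, 27, 77, 191, 173, 186, 123, 72, 141, 59, 11, 110, 135, 192, 183, 93, 158, 36, 167, 126, 102, 55, 164, 96, 188, 143, 79, 18, 180, 63, 51, 124, 82, 48, 94, 168, 136, 9, 90, 128, 122, 62, 41, 24, 47, 84, 68, 101, 45, 64, 61, 31, 117, 12, 120, 42, 34, 147, 119, 32, 127, 112, 155, 6, 60, 21, 17, 170, 156, 16, 160, 56, 174, 3, 30, 107, 105, 85, 78, 8, 80, 28, 87, 98, 15, 150, 149, 139, 39, 4, 40, 14, 140, 49, 104, 75, 171, 166, 116, 2, 20, 7, 70, 121, 52, 134, 182, 83, 58, 1]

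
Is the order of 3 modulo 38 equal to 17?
Powers of 3 mod 38: 3^1≡3, 3^2≡9, 3^3≡27, 3^4≡5, 3^5≡15, 3^6≡7, 3^7≡21, 3^8≡25, 3^9≡37, 3^10≡35, 3^11≡29, 3^12≡11, 3^13≡33, 3^14≡23, 3^15≡31, 3^16≡17, 3^17≡13, 3^18≡1. 3^17≡13≢1, so ord ≠ 17. No, the actual order is 18.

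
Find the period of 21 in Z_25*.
Powers of 21 mod 25: 21^1≡21, 21^2≡16, 21^3≡11, 21^4≡6, 21^5≡1. So the order of 21 is 5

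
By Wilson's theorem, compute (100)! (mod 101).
By Wilson's theorem, (100)! ≡ -1 ≡ 100 (mod 101)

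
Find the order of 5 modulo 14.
Powers of 5 mod 14: 5^1≡5, 5^2≡11, 5^3≡13, 5^4≡9, 5^5≡3, 5^6≡1. ord_14(5) = 6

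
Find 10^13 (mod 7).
Using Fermat: 10^{6} ≡ 1 (mod 7). 13 ≡ 1 (mod 6). So 10^{13} ≡ 10^{1} ≡ 3 (mod 7)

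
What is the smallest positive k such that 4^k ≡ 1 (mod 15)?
Powers of 4 mod 15: 4^1≡4, 4^2≡1. ord_15(4) = 2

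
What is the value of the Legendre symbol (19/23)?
(19/23) = 19^{11} mod 23 = -1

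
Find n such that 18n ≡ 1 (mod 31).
Since 31 is prime, by Fermat 18^(-1) ≡ 18^{29} ≡ 19 (mod 31). Verify: 18 × 19 = 342 ≡ 1 (mod 31)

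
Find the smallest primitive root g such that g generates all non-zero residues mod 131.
g = 2. Powers: [2, 4, 8, 16, 32, 64, ...] generates all 130 non-zero residues.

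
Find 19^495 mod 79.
Using Fermat: 19^{78} ≡ 1 mod 79. 495 ≡ 27 mod 78. So 19^{495} ≡ 19^{27} ≡ 18 mod 79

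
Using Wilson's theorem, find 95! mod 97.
(96)! = (95)! × (96) ≡ -1 mod 97. So (95)! ≡ -1 × (96)^(-1) ≡ (-1)×(-1) = 1 mod 97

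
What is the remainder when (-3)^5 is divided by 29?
By repeated squaring mod 29: (-3)^{1}≡26, (-3)^{2}≡9, (-3)^{4}≡23. Then (-3)^{5} = (-3)^{4+1} ≡ 23 × 26 ≡ 18 mod 29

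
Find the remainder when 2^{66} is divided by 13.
By Fermat: 2^{12} ≡ 1 mod 13. 66 = 5×12 + 6. So 2^{66} ≡ 2^{6} ≡ 12 mod 13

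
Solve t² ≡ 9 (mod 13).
The square roots of 9 mod 13 are 3 and 10. Verify: 3² = 9 ≡ 9 (mod 13)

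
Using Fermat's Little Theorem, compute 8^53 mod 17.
By Fermat: 8^{16} ≡ 1 (mod 17). 53 = 3×16 + 5. So 8^{53} ≡ 8^{5} ≡ 9 (mod 17)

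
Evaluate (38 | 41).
(38/41) = 38^{20} mod 41 = -1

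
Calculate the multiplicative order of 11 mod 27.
Powers of 11 mod 27: 11^1≡11, 11^2≡13, 11^3≡8, 11^4≡7, 11^5≡23, 11^6≡10, 11^7≡2, 11^8≡22, 11^9≡26, 11^10≡16, 11^11≡14, 11^12≡19, 11^13≡20, 11^14≡4, 11^15≡17, 11^16≡25, 11^17≡5, 11^18≡1. Order = 18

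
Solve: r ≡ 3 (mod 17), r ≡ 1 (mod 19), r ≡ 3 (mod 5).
M = 17 × 19 × 5 = 1615. M₁ = 95, y₁ ≡ 12 (mod 17). M₂ = 85, y₂ ≡ 17 (mod 19). M₃ = 323, y₃ ≡ 2 (mod 5). r = 3×95×12 + 1×85×17 + 3×323×2 ≡ 343 (mod 1615)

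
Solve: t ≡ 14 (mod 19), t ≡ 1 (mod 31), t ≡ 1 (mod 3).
M = 19 × 31 × 3 = 1767. M₁ = 93, y₁ ≡ 9 (mod 19). M₂ = 57, y₂ ≡ 6 (mod 31). M₃ = 589, y₃ ≡ 1 (mod 3). t = 14×93×9 + 1×57×6 + 1×589×1 ≡ 280 (mod 1767)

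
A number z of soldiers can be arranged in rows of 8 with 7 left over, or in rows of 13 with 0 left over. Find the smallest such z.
M = 8 × 13 = 104. M₁ = 13, y₁ ≡ 5 (mod 8). M₂ = 8, y₂ ≡ 5 (mod 13). z = 7×13×5 + 0×8×5 ≡ 39 (mod 104)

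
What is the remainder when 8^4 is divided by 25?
8^{4} = 4096 ≡ 21 (mod 25)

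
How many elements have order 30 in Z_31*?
A prime p has φ(p-1) primitive roots; here φ(30) = 8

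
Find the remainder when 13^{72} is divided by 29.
By Fermat: 13^{28} ≡ 1 mod 29. 72 = 2×28 + 16. So 13^{72} ≡ 13^{16} ≡ 24 mod 29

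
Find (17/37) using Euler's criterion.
(17/37) = 17^{18} mod 37 = -1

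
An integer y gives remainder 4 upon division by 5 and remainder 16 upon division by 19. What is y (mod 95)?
M = 5 × 19 = 95. M₁ = 19, y₁ ≡ 4 (mod 5). M₂ = 5, y₂ ≡ 4 (mod 19). y = 4×19×4 + 16×5×4 ≡ 54 (mod 95)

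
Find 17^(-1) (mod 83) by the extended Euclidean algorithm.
Extended GCD: 17(-39) + 83(8) = 1. So 17^(-1) ≡ -39 ≡ 44 (mod 83). Verify: 17 × 44 = 748 ≡ 1 (mod 83)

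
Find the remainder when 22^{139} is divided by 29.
By Fermat: 22^{28} ≡ 1 mod 29. 139 = 4×28 + 27. So 22^{139} ≡ 22^{27} ≡ 4 mod 29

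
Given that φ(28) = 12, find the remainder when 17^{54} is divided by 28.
By Euler: 17^{12} ≡ 1 mod 28 since gcd(17, 28) = 1. 54 = 4×12 + 6. So 17^{54} ≡ 17^{6} ≡ 1 mod 28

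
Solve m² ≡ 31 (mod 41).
The square roots of 31 mod 41 are 20 and 21. Verify: 20² = 400 ≡ 31 (mod 41)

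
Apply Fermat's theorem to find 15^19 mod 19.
By Fermat: 15^{18} ≡ 1 mod 19. So 15^{19} = 15^{18} · 15^{1} ≡ 15^{1} ≡ 15 mod 19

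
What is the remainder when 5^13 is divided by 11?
Using Fermat: 5^{10} ≡ 1 (mod 11). 13 ≡ 3 (mod 10). So 5^{13} ≡ 5^{3} ≡ 4 (mod 11)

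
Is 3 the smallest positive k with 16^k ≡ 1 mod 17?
Powers of 16 mod 17: 16^1≡16, 16^2≡1. Already 16^2≡1, so the order is 2 < 3. No, the actual order is 2.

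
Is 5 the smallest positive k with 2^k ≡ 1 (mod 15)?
Powers of 2 mod 15: 2^1≡2, 2^2≡4, 2^3≡8, 2^4≡1. Already 2^4≡1, so the order is 4 < 5. No, the actual order is 4.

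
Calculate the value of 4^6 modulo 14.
By repeated squaring (mod 14): 4^{1}≡4, 4^{2}≡2, 4^{4}≡4. Then 4^{6} = 4^{4+2} ≡ 4 × 2 ≡ 8 (mod 14)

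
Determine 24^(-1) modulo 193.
Since 193 is prime, by Fermat 24^(-1) ≡ 24^{191} ≡ 185 (mod 193). Verify: 24 × 185 = 4440 ≡ 1 (mod 193)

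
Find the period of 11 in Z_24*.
Powers of 11 mod 24: 11^1≡11, 11^2≡1. ord_24(11) = 2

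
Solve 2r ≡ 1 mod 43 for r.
Since 43 is prime, by Fermat 2^(-1) ≡ 2^{41} ≡ 22 mod 43. Verify: 2 × 22 = 44 ≡ 1 mod 43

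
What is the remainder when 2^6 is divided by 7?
Using Fermat: 2^{6} ≡ 1 (mod 7). 6 ≡ 0 (mod 6). So 2^{6} ≡ 2^{0} ≡ 1 (mod 7)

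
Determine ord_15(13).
Powers of 13 mod 15: 13^1≡13, 13^2≡4, 13^3≡7, 13^4≡1. Order = 4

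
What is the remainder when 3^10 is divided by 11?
Using Fermat: 3^{10} ≡ 1 (mod 11). 10 ≡ 0 (mod 10). So 3^{10} ≡ 3^{0} ≡ 1 (mod 11)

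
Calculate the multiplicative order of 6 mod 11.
Powers of 6 mod 11: 6^1≡6, 6^2≡3, 6^3≡7, 6^4≡9, 6^5≡10, 6^6≡5, 6^7≡8, 6^8≡4, 6^9≡2, 6^10≡1. ord_11(6) = 10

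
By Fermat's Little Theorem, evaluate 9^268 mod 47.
By Fermat: 9^{46} ≡ 1 (mod 47). 268 ≡ 38 (mod 46). So 9^{268} ≡ 9^{38} ≡ 25 (mod 47)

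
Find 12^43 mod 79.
By repeated squaring mod 79: 12^{1}≡12, 12^{2}≡65, 12^{4}≡38, 12^{8}≡22, 12^{16}≡10, 12^{32}≡21. Then 12^{43} = 12^{32+8+2+1} ≡ 21 × 22 × 65 × 12 ≡ 41 mod 79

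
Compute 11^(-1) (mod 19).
Since 19 is prime, by Fermat 11^(-1) ≡ 11^{17} ≡ 7 (mod 19). Verify: 11 × 7 = 77 ≡ 1 (mod 19)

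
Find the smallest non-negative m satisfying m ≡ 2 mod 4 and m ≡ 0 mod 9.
M = 4 × 9 = 36. M₁ = 9, y₁ ≡ 1 mod 4. M₂ = 4, y₂ ≡ 7 mod 9. m = 2×9×1 + 0×4×7 ≡ 18 mod 36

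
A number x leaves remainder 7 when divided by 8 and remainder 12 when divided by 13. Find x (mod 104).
M = 8 × 13 = 104. M₁ = 13, y₁ ≡ 5 (mod 8). M₂ = 8, y₂ ≡ 5 (mod 13). x = 7×13×5 + 12×8×5 ≡ 103 (mod 104)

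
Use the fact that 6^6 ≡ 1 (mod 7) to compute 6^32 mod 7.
By Fermat: 6^{6} ≡ 1 (mod 7). 32 = 5×6 + 2. So 6^{32} ≡ 6^{2} ≡ 1 (mod 7)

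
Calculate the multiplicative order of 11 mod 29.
Powers of 11 mod 29: 11^1≡11, 11^2≡5, 11^3≡26, 11^4≡25, 11^5≡14, 11^6≡9, 11^7≡12, 11^8≡16, 11^9≡2, 11^10≡22, 11^11≡10, 11^12≡23, 11^13≡21, 11^14≡28, 11^15≡18, 11^16≡24, 11^17≡3, 11^18≡4, 11^19≡15, 11^20≡20, 11^21≡17, 11^22≡13, 11^23≡27, 11^24≡7, 11^25≡19, 11^26≡6, 11^27≡8, 11^28≡1. Order = 28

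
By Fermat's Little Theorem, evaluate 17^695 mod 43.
By Fermat: 17^{42} ≡ 1 mod 43. 695 ≡ 23 mod 42. So 17^{695} ≡ 17^{23} ≡ 31 mod 43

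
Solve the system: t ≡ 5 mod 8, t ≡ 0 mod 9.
M = 8 × 9 = 72. M₁ = 9, y₁ ≡ 1 mod 8. M₂ = 8, y₂ ≡ 8 mod 9. t = 5×9×1 + 0×8×8 ≡ 45 mod 72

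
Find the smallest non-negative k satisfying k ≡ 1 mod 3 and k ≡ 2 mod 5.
M = 3 × 5 = 15. M₁ = 5, y₁ ≡ 2 mod 3. M₂ = 3, y₂ ≡ 2 mod 5. k = 1×5×2 + 2×3×2 ≡ 7 mod 15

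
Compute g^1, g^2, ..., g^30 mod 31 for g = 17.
17^1, 17^2, ..., 17^{30} mod 31: [17, 10, 15, 7, 26, 8, 12, 18, 27, 25, 22, 2, 3, 20, 30, 14, 21, 16, 24, 5, 23, 19, 13, 4, 6, 9, 29, 28, 11, 1]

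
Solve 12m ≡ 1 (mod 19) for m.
Since 19 is prime, by Fermat 12^(-1) ≡ 12^{17} ≡ 8 (mod 19). Verify: 12 × 8 = 96 ≡ 1 (mod 19)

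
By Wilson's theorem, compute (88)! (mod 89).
By Wilson's theorem, (88)! ≡ -1 ≡ 88 (mod 89)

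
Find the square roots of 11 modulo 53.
The square roots of 11 mod 53 are 8 and 45. Verify: 8² = 64 ≡ 11 mod 53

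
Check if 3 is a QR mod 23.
By Euler's criterion: 3^{11} ≡ 1 (mod 23). Since this equals 1, 3 is a QR.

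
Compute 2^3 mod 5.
2^{3} = 8 ≡ 3 (mod 5)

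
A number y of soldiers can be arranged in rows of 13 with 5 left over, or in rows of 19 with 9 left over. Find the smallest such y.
M = 13 × 19 = 247. M₁ = 19, y₁ ≡ 11 (mod 13). M₂ = 13, y₂ ≡ 3 (mod 19). y = 5×19×11 + 9×13×3 ≡ 161 (mod 247)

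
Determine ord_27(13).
Powers of 13 mod 27: 13^1≡13, 13^2≡7, 13^3≡10, 13^4≡22, 13^5≡16, 13^6≡19, 13^7≡4, 13^8≡25, 13^9≡1. Order = 9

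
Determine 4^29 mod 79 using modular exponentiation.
By repeated squaring mod 79: 4^{1}≡4, 4^{2}≡16, 4^{4}≡19, 4^{8}≡45, 4^{16}≡50. Then 4^{29} = 4^{16+8+4+1} ≡ 50 × 45 × 19 × 4 ≡ 44 mod 79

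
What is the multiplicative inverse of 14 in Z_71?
Since 71 is prime, by Fermat 14^(-1) ≡ 14^{69} ≡ 66 (mod 71). Verify: 14 × 66 = 924 ≡ 1 (mod 71)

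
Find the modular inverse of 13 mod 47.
Since 47 is prime, by Fermat 13^(-1) ≡ 13^{45} ≡ 29 (mod 47). Verify: 13 × 29 = 377 ≡ 1 (mod 47)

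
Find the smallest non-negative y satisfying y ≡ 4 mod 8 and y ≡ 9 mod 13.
M = 8 × 13 = 104. M₁ = 13, y₁ ≡ 5 mod 8. M₂ = 8, y₂ ≡ 5 mod 13. y = 4×13×5 + 9×8×5 ≡ 100 mod 104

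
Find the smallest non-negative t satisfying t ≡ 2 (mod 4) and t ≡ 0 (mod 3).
M = 4 × 3 = 12. M₁ = 3, y₁ ≡ 3 (mod 4). M₂ = 4, y₂ ≡ 1 (mod 3). t = 2×3×3 + 0×4×1 ≡ 6 (mod 12)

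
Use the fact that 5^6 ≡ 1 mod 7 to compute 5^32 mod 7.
By Fermat: 5^{6} ≡ 1 mod 7. 32 = 5×6 + 2. So 5^{32} ≡ 5^{2} ≡ 4 mod 7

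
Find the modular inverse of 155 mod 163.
Since 163 is prime, by Fermat 155^(-1) ≡ 155^{161} ≡ 61 mod 163. Verify: 155 × 61 = 9455 ≡ 1 mod 163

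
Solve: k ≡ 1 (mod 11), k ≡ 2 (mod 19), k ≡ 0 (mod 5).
M = 11 × 19 × 5 = 1045. M₁ = 95, y₁ ≡ 8 (mod 11). M₂ = 55, y₂ ≡ 9 (mod 19). M₃ = 209, y₃ ≡ 4 (mod 5). k = 1×95×8 + 2×55×9 + 0×209×4 ≡ 705 (mod 1045)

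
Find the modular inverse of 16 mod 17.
Since 17 is prime, by Fermat 16^(-1) ≡ 16^{15} ≡ 16 (mod 17). Verify: 16 × 16 = 256 ≡ 1 (mod 17)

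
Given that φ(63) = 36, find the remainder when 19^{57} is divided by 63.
By Euler: 19^{36} ≡ 1 (mod 63) since gcd(19, 63) = 1. 57 = 1×36 + 21. So 19^{57} ≡ 19^{21} ≡ 55 (mod 63)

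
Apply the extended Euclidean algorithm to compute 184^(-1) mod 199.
Extended GCD: 184(53) + 199(-49) = 1. So 184^(-1) ≡ 53 (mod 199). Verify: 184 × 53 = 9752 ≡ 1 (mod 199)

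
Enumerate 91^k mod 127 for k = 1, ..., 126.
91^1, 91^2, ..., 91^{126} mod 127: [91, 26, 80, 41, 48, 50, 105, 30, 63, 18, 114, 87, 43, 103, 102, 11, 112, 32, 118, 70, 20, 42, 12, 76, 58, 71, 111, 68, 92, 117, 106, 121, 89, 98, 28, 8, 93, 81, 5, 74, 3, 19, 78, 113, 123, 17, 23, 61, 90, 62, 54, 88, 7, 2, 55, 52, 33, 82, 96, 100, 83, 60, 126, 36, 101, 47, 86, 79, 77, 22, 97, 64, 109, 13, 40, 84, 24, 25, 116, 15, 95, 9, 57, 107, 85, 115, 51, 69, 56, 16, 59, 35, 10, 21, 6, 38, 29, 99, 119, 34, 46, 122, 53, 124, 108, 49, 14, 4, 110, 104, 66, 37, 65, 73, 39, 120, 125, 72, 75, 94, 45, 31, 27, 44, 67, 1]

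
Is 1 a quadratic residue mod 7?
By Euler's criterion: 1^{3} ≡ 1 (mod 7). Since this equals 1, 1 is a QR.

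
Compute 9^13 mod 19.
By repeated squaring mod 19: 9^{1}≡9, 9^{2}≡5, 9^{4}≡6, 9^{8}≡17. Then 9^{13} = 9^{8+4+1} ≡ 17 × 6 × 9 ≡ 6 mod 19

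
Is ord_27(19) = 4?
Powers of 19 mod 27: 19^1≡19, 19^2≡10, 19^3≡1. Already 19^3≡1, so the order is 3 < 4. No, the actual order is 3.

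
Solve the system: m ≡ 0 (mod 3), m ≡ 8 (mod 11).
M = 3 × 11 = 33. M₁ = 11, y₁ ≡ 2 (mod 3). M₂ = 3, y₂ ≡ 4 (mod 11). m = 0×11×2 + 8×3×4 ≡ 30 (mod 33)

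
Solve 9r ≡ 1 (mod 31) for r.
Since 31 is prime, by Fermat 9^(-1) ≡ 9^{29} ≡ 7 (mod 31). Verify: 9 × 7 = 63 ≡ 1 (mod 31)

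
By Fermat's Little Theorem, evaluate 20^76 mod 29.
By Fermat: 20^{28} ≡ 1 mod 29. 76 = 2×28 + 20. So 20^{76} ≡ 20^{20} ≡ 16 mod 29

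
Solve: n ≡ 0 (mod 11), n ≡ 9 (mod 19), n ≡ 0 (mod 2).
M = 11 × 19 × 2 = 418. M₁ = 38, y₁ ≡ 9 (mod 11). M₂ = 22, y₂ ≡ 13 (mod 19). M₃ = 209, y₃ ≡ 1 (mod 2). n = 0×38×9 + 9×22×13 + 0×209×1 ≡ 66 (mod 418)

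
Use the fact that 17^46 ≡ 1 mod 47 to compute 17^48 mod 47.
By Fermat: 17^{46} ≡ 1 mod 47. So 17^{48} = 17^{46} · 17^{2} ≡ 17^{2} ≡ 7 mod 47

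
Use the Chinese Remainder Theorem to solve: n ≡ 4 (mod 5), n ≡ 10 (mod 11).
M = 5 × 11 = 55. M₁ = 11, y₁ ≡ 1 (mod 5). M₂ = 5, y₂ ≡ 9 (mod 11). n = 4×11×1 + 10×5×9 ≡ 54 (mod 55)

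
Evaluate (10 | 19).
(10/19) = 10^{9} mod 19 = -1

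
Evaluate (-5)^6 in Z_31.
By repeated squaring mod 31: (-5)^{1}≡26, (-5)^{2}≡25, (-5)^{4}≡5. Then (-5)^{6} = (-5)^{4+2} ≡ 5 × 25 ≡ 1 mod 31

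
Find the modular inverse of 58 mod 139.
Since 139 is prime, by Fermat 58^(-1) ≡ 58^{137} ≡ 12 (mod 139). Verify: 58 × 12 = 696 ≡ 1 (mod 139)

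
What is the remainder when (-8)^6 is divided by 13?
By repeated squaring mod 13: (-8)^{1}≡5, (-8)^{2}≡12, (-8)^{4}≡1. Then (-8)^{6} = (-8)^{4+2} ≡ 1 × 12 ≡ 12 mod 13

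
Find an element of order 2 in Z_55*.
21 has order 2 mod 55 since 21^{2} ≡ 1 mod 55 and no smaller power works.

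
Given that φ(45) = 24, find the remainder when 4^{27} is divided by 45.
By Euler: 4^{24} ≡ 1 mod 45 since gcd(4, 45) = 1. 27 = 1×24 + 3. So 4^{27} ≡ 4^{3} ≡ 19 mod 45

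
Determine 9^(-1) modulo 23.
Since 23 is prime, by Fermat 9^(-1) ≡ 9^{21} ≡ 18 (mod 23). Verify: 9 × 18 = 162 ≡ 1 (mod 23)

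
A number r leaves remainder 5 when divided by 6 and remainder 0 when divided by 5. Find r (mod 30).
M = 6 × 5 = 30. M₁ = 5, y₁ ≡ 5 (mod 6). M₂ = 6, y₂ ≡ 1 (mod 5). r = 5×5×5 + 0×6×1 ≡ 5 (mod 30)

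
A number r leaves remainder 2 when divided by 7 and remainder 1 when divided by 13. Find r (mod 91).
M = 7 × 13 = 91. M₁ = 13, y₁ ≡ 6 (mod 7). M₂ = 7, y₂ ≡ 2 (mod 13). r = 2×13×6 + 1×7×2 ≡ 79 (mod 91)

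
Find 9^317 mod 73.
Using Fermat: 9^{72} ≡ 1 mod 73. 317 ≡ 29 mod 72. So 9^{317} ≡ 9^{29} ≡ 65 mod 73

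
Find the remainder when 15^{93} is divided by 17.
By Fermat: 15^{16} ≡ 1 (mod 17). 93 = 5×16 + 13. So 15^{93} ≡ 15^{13} ≡ 2 (mod 17)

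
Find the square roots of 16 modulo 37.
The square roots of 16 mod 37 are 33 and 4. Verify: 33² = 1089 ≡ 16 mod 37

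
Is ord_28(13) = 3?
Powers of 13 mod 28: 13^1≡13, 13^2≡1. Already 13^2≡1, so the order is 2 < 3. No, the actual order is 2.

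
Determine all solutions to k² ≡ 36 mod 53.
The square roots of 36 mod 53 are 47 and 6. Verify: 47² = 2209 ≡ 36 mod 53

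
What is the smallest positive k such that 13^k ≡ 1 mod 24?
Powers of 13 mod 24: 13^1≡13, 13^2≡1. So the order of 13 is 2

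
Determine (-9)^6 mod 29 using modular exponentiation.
By repeated squaring (mod 29): (-9)^{1}≡20, (-9)^{2}≡23, (-9)^{4}≡7. Then (-9)^{6} = (-9)^{4+2} ≡ 7 × 23 ≡ 16 (mod 29)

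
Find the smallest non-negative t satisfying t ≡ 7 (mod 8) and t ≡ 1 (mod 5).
M = 8 × 5 = 40. M₁ = 5, y₁ ≡ 5 (mod 8). M₂ = 8, y₂ ≡ 2 (mod 5). t = 7×5×5 + 1×8×2 ≡ 31 (mod 40)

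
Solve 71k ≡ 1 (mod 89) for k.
Since 89 is prime, by Fermat 71^(-1) ≡ 71^{87} ≡ 84 (mod 89). Verify: 71 × 84 = 5964 ≡ 1 (mod 89)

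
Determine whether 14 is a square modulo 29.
By Euler's criterion: 14^{14} ≡ 28 (mod 29). Since this equals -1 (≡ 28), 14 is not a QR.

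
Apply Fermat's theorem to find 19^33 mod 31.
By Fermat: 19^{30} ≡ 1 mod 31. So 19^{33} = 19^{30} · 19^{3} ≡ 19^{3} ≡ 8 mod 31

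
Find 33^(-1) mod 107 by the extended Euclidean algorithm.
Extended GCD: 33(13) + 107(-4) = 1. So 33^(-1) ≡ 13 mod 107. Verify: 33 × 13 = 429 ≡ 1 mod 107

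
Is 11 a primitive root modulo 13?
ord_13(11) divides 12. For each prime q|12: 11^{6}≡12, 11^{4}≡3, none ≡ 1. So 11 has order 12 and is a primitive root mod 13.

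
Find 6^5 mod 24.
By repeated squaring mod 24: 6^{1}≡6, 6^{2}≡12, 6^{4}≡0. Then 6^{5} = 6^{4+1} ≡ 0 × 6 ≡ 0 mod 24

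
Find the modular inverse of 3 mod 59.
Since 59 is prime, by Fermat 3^(-1) ≡ 3^{57} ≡ 20 mod 59. Verify: 3 × 20 = 60 ≡ 1 mod 59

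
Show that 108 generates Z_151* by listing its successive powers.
108^1, 108^2, ..., 108^{150} mod 151: [108, 37, 70, 10, 23, 68, 96, 100, 79, 76, 54, 94, 35, 5, 87, 34, 48, 50, 115, 38, 27, 47, 93, 78, 119, 17, 24, 25, 133, 19, 89, 99, 122, 39, 135, 84, 12, 88, 142, 85, 120, 125, 61, 95, 143, 42, 6, 44, 71, 118, 60, 138, 106, 123, 147, 21, 3, 22, 111, 59, 30, 69, 53, 137, 149, 86, 77, 11, 131, 105, 15, 110, 102, 144, 150, 43, 114, 81, 141, 128, 83, 55, 51, 72, 75, 97, 57, 116, 146, 64, 117, 103, 101, 36, 113, 124, 104, 58, 73, 32, 134, 127, 126, 18, 132, 62, 52, 29, 112, 16, 67, 139, 63, 9, 66, 31, 26, 90, 56, 8, 109, 145, 107, 80, 33, 91, 13, 45, 28, 4, 130, 148, 129, 40, 92, 121, 82, 98, 14, 2, 65, 74, 140, 20, 46, 136, 41, 49, 7, 1]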